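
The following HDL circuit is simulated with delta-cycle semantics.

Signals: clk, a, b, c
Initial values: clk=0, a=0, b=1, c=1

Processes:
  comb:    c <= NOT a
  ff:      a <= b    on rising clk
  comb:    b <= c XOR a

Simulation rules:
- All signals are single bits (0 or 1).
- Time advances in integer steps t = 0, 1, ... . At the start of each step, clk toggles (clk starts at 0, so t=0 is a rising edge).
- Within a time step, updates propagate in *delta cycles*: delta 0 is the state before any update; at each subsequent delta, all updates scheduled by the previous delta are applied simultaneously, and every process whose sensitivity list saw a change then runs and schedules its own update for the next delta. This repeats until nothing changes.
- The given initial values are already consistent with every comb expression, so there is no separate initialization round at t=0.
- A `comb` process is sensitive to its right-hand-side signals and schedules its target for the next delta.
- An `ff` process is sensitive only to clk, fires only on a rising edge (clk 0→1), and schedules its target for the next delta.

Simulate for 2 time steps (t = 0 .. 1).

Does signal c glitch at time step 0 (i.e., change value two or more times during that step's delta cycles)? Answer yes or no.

no

[bits: c,a,clk,b]
t=0: Δ0=1001 Δ1=1011 Δ2=1111 Δ3=0110 Δ4=0111 | 4Δ
t=1: Δ0=0111 Δ1=0101 | 1Δ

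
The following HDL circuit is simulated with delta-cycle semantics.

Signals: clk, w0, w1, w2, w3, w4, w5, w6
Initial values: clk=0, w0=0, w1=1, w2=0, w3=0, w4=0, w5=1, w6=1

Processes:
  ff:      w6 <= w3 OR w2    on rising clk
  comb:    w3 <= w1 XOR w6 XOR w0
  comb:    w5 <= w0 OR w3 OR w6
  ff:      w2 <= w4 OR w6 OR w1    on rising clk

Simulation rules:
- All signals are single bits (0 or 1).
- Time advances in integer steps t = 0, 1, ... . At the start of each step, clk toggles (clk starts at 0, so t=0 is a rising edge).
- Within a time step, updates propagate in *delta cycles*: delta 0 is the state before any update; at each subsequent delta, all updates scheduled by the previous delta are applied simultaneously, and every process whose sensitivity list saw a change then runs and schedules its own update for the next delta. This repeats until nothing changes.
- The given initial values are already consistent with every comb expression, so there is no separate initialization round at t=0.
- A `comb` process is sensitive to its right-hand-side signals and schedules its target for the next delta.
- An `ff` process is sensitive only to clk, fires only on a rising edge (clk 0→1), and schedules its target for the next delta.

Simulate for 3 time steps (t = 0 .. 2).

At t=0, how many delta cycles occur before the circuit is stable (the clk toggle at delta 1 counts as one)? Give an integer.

t0.Δ0 w0=0 w4=0 w6=1 w2=0 w1=1 w5=1 w3=0 clk=0
t0.Δ1 w0=0 w4=0 w6=1 w2=0 w1=1 w5=1 w3=0 clk=1
t0.Δ2 w0=0 w4=0 w6=0 w2=1 w1=1 w5=1 w3=0 clk=1
t0.Δ3 w0=0 w4=0 w6=0 w2=1 w1=1 w5=0 w3=1 clk=1
t0.Δ4 w0=0 w4=0 w6=0 w2=1 w1=1 w5=1 w3=1 clk=1
t1.Δ0 w0=0 w4=0 w6=0 w2=1 w1=1 w5=1 w3=1 clk=1
t1.Δ1 w0=0 w4=0 w6=0 w2=1 w1=1 w5=1 w3=1 clk=0
t2.Δ0 w0=0 w4=0 w6=0 w2=1 w1=1 w5=1 w3=1 clk=0
t2.Δ1 w0=0 w4=0 w6=0 w2=1 w1=1 w5=1 w3=1 clk=1
t2.Δ2 w0=0 w4=0 w6=1 w2=1 w1=1 w5=1 w3=1 clk=1
t2.Δ3 w0=0 w4=0 w6=1 w2=1 w1=1 w5=1 w3=0 clk=1

4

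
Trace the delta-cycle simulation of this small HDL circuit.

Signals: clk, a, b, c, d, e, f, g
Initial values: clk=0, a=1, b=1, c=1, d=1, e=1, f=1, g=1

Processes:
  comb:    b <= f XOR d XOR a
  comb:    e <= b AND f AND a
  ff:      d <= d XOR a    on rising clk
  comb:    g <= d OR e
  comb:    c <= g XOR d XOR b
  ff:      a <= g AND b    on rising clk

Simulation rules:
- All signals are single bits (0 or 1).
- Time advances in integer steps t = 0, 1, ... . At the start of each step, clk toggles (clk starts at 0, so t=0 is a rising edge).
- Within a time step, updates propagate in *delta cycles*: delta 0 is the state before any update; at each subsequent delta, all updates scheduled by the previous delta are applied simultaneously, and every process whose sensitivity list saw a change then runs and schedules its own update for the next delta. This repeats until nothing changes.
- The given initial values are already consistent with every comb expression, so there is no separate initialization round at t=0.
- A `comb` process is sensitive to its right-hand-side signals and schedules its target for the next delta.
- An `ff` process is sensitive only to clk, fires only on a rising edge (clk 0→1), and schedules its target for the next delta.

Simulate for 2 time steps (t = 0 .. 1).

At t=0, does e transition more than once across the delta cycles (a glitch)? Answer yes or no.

no

t=0 Δ0: f=1 a=1 d=1 g=1 e=1 clk=0 c=1 b=1
  Δ1: clk:0→1
  Δ2: d:1→0
  Δ3: c:1→0, b:1→0
  Δ4: e:1→0, c:0→1
  Δ5: g:1→0
  Δ6: c:1→0
  (6Δ to stable)
t=1 Δ0: f=1 a=1 d=0 g=0 e=0 clk=1 c=0 b=0
  Δ1: clk:1→0
  (1Δ to stable)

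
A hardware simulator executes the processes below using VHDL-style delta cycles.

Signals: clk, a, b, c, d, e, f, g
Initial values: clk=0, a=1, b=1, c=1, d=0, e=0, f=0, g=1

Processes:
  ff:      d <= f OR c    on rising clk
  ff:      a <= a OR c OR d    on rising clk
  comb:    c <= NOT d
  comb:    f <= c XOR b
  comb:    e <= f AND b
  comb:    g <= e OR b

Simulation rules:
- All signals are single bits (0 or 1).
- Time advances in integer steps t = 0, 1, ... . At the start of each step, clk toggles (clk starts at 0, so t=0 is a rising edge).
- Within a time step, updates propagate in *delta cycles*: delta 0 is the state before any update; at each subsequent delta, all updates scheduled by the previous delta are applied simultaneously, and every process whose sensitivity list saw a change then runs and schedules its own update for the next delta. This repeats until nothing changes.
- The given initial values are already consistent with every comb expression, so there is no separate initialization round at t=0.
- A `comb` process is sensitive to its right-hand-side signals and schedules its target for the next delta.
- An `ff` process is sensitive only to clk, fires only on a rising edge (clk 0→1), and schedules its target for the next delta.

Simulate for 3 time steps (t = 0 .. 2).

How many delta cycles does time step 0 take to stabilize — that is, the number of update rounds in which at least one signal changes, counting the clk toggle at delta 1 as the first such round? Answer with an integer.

[bits: g,a,b,e,f,c,d,clk]
t=0: Δ0=11100100 Δ1=11100101 Δ2=11100111 Δ3=11100011 Δ4=11101011 Δ5=11111011 | 5Δ
t=1: Δ0=11111011 Δ1=11111010 | 1Δ
t=2: Δ0=11111010 Δ1=11111011 | 1Δ

5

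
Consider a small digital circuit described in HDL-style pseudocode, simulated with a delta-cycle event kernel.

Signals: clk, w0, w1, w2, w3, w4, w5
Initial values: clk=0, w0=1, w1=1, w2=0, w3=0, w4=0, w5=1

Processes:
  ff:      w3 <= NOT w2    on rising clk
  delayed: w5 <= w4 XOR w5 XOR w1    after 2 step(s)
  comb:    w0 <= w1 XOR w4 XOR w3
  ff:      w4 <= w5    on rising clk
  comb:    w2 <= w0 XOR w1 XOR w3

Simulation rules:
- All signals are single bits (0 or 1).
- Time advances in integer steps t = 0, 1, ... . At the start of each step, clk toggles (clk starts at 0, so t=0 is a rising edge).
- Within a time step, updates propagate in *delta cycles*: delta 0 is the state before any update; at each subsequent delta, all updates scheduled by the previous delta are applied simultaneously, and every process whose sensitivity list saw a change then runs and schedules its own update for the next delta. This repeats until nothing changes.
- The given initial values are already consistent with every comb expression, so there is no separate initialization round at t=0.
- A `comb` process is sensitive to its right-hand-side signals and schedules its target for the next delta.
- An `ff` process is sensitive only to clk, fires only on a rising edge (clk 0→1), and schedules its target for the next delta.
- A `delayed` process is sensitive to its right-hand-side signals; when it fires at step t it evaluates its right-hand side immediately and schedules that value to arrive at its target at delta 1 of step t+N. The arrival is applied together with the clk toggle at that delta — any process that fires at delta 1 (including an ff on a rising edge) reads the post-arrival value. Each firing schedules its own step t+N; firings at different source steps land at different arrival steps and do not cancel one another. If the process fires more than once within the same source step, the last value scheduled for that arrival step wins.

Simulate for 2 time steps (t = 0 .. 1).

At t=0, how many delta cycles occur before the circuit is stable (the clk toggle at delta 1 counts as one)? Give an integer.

3

t=0 Δ0: w3=0 w4=0 w1=1 w2=0 w0=1 w5=1 clk=0
  Δ1: clk:0→1
  Δ2: w3:0→1, w4:0→1
  Δ3: w2:0→1
  (3Δ to stable)
t=1 Δ0: w3=1 w4=1 w1=1 w2=1 w0=1 w5=1 clk=1
  Δ1: clk:1→0
  (1Δ to stable)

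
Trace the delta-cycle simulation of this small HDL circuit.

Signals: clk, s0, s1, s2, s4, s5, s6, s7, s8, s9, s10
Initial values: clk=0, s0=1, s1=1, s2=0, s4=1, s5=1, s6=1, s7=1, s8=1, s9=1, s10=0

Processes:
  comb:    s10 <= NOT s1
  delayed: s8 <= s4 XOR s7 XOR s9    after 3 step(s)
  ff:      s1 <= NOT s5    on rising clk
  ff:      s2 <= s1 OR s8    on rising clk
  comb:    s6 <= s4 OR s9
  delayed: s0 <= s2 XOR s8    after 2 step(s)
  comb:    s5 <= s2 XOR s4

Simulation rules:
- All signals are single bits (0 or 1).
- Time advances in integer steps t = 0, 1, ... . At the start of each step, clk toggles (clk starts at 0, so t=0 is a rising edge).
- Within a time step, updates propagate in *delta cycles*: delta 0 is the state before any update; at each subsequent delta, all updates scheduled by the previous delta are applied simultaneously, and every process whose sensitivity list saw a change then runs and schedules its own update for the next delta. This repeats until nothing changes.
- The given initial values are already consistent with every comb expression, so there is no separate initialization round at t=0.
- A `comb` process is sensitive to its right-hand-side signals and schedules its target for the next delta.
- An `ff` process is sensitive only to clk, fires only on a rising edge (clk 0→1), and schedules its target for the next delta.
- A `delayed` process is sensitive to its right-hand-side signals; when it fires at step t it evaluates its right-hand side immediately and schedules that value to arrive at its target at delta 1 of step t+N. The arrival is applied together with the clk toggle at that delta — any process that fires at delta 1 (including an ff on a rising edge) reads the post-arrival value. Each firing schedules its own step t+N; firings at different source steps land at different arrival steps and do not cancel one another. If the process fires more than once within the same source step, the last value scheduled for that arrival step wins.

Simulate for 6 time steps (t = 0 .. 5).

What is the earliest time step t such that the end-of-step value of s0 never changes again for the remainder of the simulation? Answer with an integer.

[bits: s2,s8,s10,s9,s6,s1,s7,s5,s0,clk,s4]
t=0: Δ0=01011111101 Δ1=01011111111 Δ2=11011011111 Δ3=11111010111 | 3Δ
t=1: Δ0=11111010111 Δ1=11111010101 | 1Δ
t=2: Δ0=11111010101 Δ1=11111010011 Δ2=11111110011 Δ3=11011110011 | 3Δ
t=3: Δ0=11011110011 Δ1=11011110001 | 1Δ
t=4: Δ0=11011110001 Δ1=11011110011 | 1Δ
t=5: Δ0=11011110011 Δ1=11011110001 | 1Δ

2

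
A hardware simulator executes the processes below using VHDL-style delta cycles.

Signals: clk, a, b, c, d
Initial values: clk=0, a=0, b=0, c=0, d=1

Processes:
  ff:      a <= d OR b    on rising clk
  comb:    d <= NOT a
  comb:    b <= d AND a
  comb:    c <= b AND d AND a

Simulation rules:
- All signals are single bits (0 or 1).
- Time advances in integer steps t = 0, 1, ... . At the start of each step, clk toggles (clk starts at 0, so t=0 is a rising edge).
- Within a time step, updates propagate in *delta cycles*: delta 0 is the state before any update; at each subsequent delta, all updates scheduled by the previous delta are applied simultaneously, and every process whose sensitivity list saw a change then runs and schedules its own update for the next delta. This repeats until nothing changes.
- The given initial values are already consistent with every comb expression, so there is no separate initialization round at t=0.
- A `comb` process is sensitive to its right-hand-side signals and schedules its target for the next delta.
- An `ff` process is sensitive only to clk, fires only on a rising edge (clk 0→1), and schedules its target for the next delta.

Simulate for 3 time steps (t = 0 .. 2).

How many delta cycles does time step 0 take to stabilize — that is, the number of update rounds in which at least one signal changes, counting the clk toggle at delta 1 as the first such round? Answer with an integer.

t=0 Δ0: clk=0 b=0 d=1 a=0 c=0
  Δ1: clk:0→1
  Δ2: a:0→1
  Δ3: b:0→1, d:1→0
  Δ4: b:1→0
  (4Δ to stable)
t=1 Δ0: clk=1 b=0 d=0 a=1 c=0
  Δ1: clk:1→0
  (1Δ to stable)
t=2 Δ0: clk=0 b=0 d=0 a=1 c=0
  Δ1: clk:0→1
  Δ2: a:1→0
  Δ3: d:0→1
  (3Δ to stable)

4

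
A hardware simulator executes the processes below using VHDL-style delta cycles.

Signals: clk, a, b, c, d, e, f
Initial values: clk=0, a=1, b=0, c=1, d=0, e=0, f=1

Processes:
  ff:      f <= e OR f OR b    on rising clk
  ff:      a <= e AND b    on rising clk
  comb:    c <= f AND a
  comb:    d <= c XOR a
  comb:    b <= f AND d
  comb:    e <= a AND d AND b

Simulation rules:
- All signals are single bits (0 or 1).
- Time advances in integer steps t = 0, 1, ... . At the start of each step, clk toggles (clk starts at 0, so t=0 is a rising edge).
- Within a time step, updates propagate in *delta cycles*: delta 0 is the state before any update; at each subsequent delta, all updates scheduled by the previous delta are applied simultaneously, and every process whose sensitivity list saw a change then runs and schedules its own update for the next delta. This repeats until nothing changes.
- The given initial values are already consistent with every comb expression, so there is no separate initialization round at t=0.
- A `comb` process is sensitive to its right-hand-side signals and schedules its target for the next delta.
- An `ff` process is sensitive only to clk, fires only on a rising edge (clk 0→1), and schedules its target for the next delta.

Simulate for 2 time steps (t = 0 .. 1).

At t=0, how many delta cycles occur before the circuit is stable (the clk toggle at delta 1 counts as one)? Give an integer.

t0.Δ0 c=1 d=0 clk=0 a=1 f=1 e=0 b=0
t0.Δ1 c=1 d=0 clk=1 a=1 f=1 e=0 b=0
t0.Δ2 c=1 d=0 clk=1 a=0 f=1 e=0 b=0
t0.Δ3 c=0 d=1 clk=1 a=0 f=1 e=0 b=0
t0.Δ4 c=0 d=0 clk=1 a=0 f=1 e=0 b=1
t0.Δ5 c=0 d=0 clk=1 a=0 f=1 e=0 b=0
t1.Δ0 c=0 d=0 clk=1 a=0 f=1 e=0 b=0
t1.Δ1 c=0 d=0 clk=0 a=0 f=1 e=0 b=0

5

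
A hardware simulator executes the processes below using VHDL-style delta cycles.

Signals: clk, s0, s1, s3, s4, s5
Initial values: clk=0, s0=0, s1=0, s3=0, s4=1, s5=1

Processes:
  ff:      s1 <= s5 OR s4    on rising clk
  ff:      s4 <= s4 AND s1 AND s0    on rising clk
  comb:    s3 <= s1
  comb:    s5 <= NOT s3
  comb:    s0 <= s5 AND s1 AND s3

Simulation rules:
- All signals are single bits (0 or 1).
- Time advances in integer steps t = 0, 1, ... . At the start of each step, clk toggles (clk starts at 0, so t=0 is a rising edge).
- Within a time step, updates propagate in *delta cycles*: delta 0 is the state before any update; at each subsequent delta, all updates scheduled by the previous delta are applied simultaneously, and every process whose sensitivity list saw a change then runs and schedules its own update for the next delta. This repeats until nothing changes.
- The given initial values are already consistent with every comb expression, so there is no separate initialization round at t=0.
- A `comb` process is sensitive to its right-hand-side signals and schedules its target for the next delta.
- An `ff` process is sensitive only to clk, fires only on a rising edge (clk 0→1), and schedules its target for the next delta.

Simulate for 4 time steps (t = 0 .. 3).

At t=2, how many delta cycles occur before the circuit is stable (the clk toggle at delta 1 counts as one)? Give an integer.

4

t=0 Δ0: s4=1 s5=1 s3=0 s1=0 clk=0 s0=0
  Δ1: clk:0→1
  Δ2: s4:1→0, s1:0→1
  Δ3: s3:0→1
  Δ4: s5:1→0, s0:0→1
  Δ5: s0:1→0
  (5Δ to stable)
t=1 Δ0: s4=0 s5=0 s3=1 s1=1 clk=1 s0=0
  Δ1: clk:1→0
  (1Δ to stable)
t=2 Δ0: s4=0 s5=0 s3=1 s1=1 clk=0 s0=0
  Δ1: clk:0→1
  Δ2: s1:1→0
  Δ3: s3:1→0
  Δ4: s5:0→1
  (4Δ to stable)
t=3 Δ0: s4=0 s5=1 s3=0 s1=0 clk=1 s0=0
  Δ1: clk:1→0
  (1Δ to stable)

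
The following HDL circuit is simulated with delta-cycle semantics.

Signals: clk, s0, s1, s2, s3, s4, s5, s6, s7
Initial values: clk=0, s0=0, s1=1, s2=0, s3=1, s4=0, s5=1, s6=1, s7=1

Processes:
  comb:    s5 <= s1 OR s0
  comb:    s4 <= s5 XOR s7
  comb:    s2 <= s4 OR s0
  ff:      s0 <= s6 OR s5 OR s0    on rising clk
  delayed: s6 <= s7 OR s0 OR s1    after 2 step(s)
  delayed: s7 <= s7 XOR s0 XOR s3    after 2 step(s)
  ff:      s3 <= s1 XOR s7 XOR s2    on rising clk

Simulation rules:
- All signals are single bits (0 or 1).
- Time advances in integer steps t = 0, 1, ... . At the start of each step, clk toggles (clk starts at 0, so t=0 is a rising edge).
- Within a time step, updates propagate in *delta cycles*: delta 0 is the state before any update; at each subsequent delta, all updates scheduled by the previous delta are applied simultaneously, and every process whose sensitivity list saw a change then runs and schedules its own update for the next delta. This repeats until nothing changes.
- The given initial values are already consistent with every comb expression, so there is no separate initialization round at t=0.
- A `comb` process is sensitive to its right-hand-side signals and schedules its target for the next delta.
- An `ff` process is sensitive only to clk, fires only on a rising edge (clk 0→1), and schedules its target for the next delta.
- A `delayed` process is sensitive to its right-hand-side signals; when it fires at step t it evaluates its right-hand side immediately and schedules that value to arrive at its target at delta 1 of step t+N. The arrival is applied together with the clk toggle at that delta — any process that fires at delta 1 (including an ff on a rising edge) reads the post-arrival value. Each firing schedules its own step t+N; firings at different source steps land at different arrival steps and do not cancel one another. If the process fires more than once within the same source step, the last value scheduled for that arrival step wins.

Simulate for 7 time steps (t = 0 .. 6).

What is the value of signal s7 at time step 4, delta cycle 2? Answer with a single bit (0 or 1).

t=0 Δ0: s6=1 s7=1 s4=0 s0=0 s3=1 s1=1 s2=0 s5=1 clk=0
  Δ1: clk:0→1
  Δ2: s0:0→1, s3:1→0
  Δ3: s2:0→1
  (3Δ to stable)
t=1 Δ0: s6=1 s7=1 s4=0 s0=1 s3=0 s1=1 s2=1 s5=1 clk=1
  Δ1: clk:1→0
  (1Δ to stable)
t=2 Δ0: s6=1 s7=1 s4=0 s0=1 s3=0 s1=1 s2=1 s5=1 clk=0
  Δ1: s7:1→0, clk:0→1
  Δ2: s4:0→1
  (2Δ to stable)
t=3 Δ0: s6=1 s7=0 s4=1 s0=1 s3=0 s1=1 s2=1 s5=1 clk=1
  Δ1: clk:1→0
  (1Δ to stable)
t=4 Δ0: s6=1 s7=0 s4=1 s0=1 s3=0 s1=1 s2=1 s5=1 clk=0
  Δ1: s7:0→1, clk:0→1
  Δ2: s4:1→0, s3:0→1
  (2Δ to stable)
t=5 Δ0: s6=1 s7=1 s4=0 s0=1 s3=1 s1=1 s2=1 s5=1 clk=1
  Δ1: clk:1→0
  (1Δ to stable)
t=6 Δ0: s6=1 s7=1 s4=0 s0=1 s3=1 s1=1 s2=1 s5=1 clk=0
  Δ1: clk:0→1
  (1Δ to stable)

1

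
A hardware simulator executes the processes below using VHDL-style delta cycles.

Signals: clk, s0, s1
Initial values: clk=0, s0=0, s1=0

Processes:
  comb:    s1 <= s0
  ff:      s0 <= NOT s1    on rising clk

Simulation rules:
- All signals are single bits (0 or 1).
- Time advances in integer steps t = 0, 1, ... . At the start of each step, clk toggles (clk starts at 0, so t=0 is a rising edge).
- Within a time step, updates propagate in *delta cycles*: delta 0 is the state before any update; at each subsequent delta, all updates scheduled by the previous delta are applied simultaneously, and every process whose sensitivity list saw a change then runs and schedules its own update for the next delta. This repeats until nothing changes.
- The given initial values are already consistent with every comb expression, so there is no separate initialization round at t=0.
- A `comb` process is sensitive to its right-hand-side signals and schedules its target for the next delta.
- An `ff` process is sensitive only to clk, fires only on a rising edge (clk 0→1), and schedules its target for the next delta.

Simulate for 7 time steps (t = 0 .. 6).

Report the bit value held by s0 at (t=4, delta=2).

1

[bits: clk,s0,s1]
t=0: Δ0=000 Δ1=100 Δ2=110 Δ3=111 | 3Δ
t=1: Δ0=111 Δ1=011 | 1Δ
t=2: Δ0=011 Δ1=111 Δ2=101 Δ3=100 | 3Δ
t=3: Δ0=100 Δ1=000 | 1Δ
t=4: Δ0=000 Δ1=100 Δ2=110 Δ3=111 | 3Δ
t=5: Δ0=111 Δ1=011 | 1Δ
t=6: Δ0=011 Δ1=111 Δ2=101 Δ3=100 | 3Δ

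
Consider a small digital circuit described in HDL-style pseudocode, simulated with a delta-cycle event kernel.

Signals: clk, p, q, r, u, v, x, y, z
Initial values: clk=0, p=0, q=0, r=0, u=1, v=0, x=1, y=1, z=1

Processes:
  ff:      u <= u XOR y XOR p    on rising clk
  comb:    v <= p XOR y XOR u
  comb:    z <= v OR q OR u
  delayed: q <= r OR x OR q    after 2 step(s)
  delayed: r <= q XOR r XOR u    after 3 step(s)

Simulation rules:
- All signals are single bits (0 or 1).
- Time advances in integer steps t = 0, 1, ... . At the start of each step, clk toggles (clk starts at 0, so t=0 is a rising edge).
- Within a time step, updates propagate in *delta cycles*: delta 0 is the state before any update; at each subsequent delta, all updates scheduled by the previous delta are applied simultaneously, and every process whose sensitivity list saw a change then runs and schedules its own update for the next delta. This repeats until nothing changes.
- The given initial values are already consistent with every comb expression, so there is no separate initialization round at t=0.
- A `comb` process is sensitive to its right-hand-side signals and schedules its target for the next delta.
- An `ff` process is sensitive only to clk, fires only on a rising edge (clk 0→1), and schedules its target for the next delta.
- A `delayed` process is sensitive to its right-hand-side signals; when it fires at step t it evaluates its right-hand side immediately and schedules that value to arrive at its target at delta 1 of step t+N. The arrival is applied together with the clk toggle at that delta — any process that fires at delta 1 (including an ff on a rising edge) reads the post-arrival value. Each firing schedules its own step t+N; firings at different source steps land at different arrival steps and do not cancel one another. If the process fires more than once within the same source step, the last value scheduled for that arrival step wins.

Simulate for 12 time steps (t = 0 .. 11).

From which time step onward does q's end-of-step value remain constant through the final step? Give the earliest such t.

7

[bits: r,x,q,clk,v,y,p,z,u]
t=0: Δ0=010001011 Δ1=010101011 Δ2=010101010 Δ3=010111000 Δ4=010111010 | 4Δ
t=1: Δ0=010111010 Δ1=010011010 | 1Δ
t=2: Δ0=010011010 Δ1=010111010 Δ2=010111011 Δ3=010101011 | 3Δ
t=3: Δ0=010101011 Δ1=010001011 | 1Δ
t=4: Δ0=010001011 Δ1=010101011 Δ2=010101010 Δ3=010111000 Δ4=010111010 | 4Δ
t=5: Δ0=010111010 Δ1=110011010 | 1Δ
t=6: Δ0=110011010 Δ1=110111010 Δ2=110111011 Δ3=110101011 | 3Δ
t=7: Δ0=110101011 Δ1=011001011 | 1Δ
t=8: Δ0=011001011 Δ1=111101011 Δ2=111101010 Δ3=111111010 | 3Δ
t=9: Δ0=111111010 Δ1=011011010 | 1Δ
t=10: Δ0=011011010 Δ1=011111010 Δ2=011111011 Δ3=011101011 | 3Δ
t=11: Δ0=011101011 Δ1=011001011 | 1Δ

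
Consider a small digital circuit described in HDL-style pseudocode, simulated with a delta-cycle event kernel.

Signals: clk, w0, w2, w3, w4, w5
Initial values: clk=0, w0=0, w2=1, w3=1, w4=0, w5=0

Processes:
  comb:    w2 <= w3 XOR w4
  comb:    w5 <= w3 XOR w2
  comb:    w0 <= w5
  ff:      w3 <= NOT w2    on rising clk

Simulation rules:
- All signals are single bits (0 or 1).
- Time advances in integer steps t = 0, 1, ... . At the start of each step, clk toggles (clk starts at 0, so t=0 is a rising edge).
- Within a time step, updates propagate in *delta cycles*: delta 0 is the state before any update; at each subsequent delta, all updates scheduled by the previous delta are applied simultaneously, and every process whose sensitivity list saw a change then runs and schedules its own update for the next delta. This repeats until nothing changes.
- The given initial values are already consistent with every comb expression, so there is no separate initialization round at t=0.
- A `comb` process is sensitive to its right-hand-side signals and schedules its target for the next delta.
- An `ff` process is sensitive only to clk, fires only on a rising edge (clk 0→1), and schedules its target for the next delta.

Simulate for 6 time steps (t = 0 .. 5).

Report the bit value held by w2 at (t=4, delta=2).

1

t=0 Δ0: w2=1 w0=0 w5=0 w3=1 clk=0 w4=0
  Δ1: clk:0→1
  Δ2: w3:1→0
  Δ3: w2:1→0, w5:0→1
  Δ4: w0:0→1, w5:1→0
  Δ5: w0:1→0
  (5Δ to stable)
t=1 Δ0: w2=0 w0=0 w5=0 w3=0 clk=1 w4=0
  Δ1: clk:1→0
  (1Δ to stable)
t=2 Δ0: w2=0 w0=0 w5=0 w3=0 clk=0 w4=0
  Δ1: clk:0→1
  Δ2: w3:0→1
  Δ3: w2:0→1, w5:0→1
  Δ4: w0:0→1, w5:1→0
  Δ5: w0:1→0
  (5Δ to stable)
t=3 Δ0: w2=1 w0=0 w5=0 w3=1 clk=1 w4=0
  Δ1: clk:1→0
  (1Δ to stable)
t=4 Δ0: w2=1 w0=0 w5=0 w3=1 clk=0 w4=0
  Δ1: clk:0→1
  Δ2: w3:1→0
  Δ3: w2:1→0, w5:0→1
  Δ4: w0:0→1, w5:1→0
  Δ5: w0:1→0
  (5Δ to stable)
t=5 Δ0: w2=0 w0=0 w5=0 w3=0 clk=1 w4=0
  Δ1: clk:1→0
  (1Δ to stable)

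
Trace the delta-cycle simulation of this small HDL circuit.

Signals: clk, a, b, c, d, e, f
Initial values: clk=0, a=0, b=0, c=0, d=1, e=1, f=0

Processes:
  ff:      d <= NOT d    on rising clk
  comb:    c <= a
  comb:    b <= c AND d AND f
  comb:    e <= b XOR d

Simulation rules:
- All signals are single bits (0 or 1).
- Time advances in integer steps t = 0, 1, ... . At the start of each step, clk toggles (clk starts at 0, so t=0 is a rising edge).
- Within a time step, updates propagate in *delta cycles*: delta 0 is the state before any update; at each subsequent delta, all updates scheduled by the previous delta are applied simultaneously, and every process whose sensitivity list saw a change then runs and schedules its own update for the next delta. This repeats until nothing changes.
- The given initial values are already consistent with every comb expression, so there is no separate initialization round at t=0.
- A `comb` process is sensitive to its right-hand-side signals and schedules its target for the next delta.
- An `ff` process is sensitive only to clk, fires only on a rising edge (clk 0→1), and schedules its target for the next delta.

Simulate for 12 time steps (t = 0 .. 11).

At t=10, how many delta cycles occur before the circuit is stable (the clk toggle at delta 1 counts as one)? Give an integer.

3

[bits: b,clk,f,e,c,d,a]
t=0: Δ0=0001010 Δ1=0101010 Δ2=0101000 Δ3=0100000 | 3Δ
t=1: Δ0=0100000 Δ1=0000000 | 1Δ
t=2: Δ0=0000000 Δ1=0100000 Δ2=0100010 Δ3=0101010 | 3Δ
t=3: Δ0=0101010 Δ1=0001010 | 1Δ
t=4: Δ0=0001010 Δ1=0101010 Δ2=0101000 Δ3=0100000 | 3Δ
t=5: Δ0=0100000 Δ1=0000000 | 1Δ
t=6: Δ0=0000000 Δ1=0100000 Δ2=0100010 Δ3=0101010 | 3Δ
t=7: Δ0=0101010 Δ1=0001010 | 1Δ
t=8: Δ0=0001010 Δ1=0101010 Δ2=0101000 Δ3=0100000 | 3Δ
t=9: Δ0=0100000 Δ1=0000000 | 1Δ
t=10: Δ0=0000000 Δ1=0100000 Δ2=0100010 Δ3=0101010 | 3Δ
t=11: Δ0=0101010 Δ1=0001010 | 1Δ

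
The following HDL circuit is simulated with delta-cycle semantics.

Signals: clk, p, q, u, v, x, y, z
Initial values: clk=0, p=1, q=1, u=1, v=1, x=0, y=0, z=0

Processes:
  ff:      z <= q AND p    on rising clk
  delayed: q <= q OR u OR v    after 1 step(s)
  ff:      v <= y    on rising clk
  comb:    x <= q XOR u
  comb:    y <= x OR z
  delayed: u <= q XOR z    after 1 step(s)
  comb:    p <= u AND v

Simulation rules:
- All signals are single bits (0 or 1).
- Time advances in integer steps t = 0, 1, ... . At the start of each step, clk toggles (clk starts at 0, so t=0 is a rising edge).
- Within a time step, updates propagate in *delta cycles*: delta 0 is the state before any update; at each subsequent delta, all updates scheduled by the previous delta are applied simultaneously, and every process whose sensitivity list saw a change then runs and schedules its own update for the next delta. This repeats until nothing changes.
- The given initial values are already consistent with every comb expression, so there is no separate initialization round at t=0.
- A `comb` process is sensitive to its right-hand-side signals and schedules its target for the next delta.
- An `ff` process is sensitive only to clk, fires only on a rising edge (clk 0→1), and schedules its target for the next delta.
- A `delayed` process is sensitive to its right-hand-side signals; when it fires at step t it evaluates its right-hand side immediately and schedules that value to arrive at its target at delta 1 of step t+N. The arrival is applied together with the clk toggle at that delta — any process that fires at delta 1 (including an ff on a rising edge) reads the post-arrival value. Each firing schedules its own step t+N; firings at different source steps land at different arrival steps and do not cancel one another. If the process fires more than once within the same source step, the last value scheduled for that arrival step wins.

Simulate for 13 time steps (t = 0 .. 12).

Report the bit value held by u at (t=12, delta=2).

1

t=0 Δ0: v=1 clk=0 p=1 y=0 z=0 x=0 u=1 q=1
  Δ1: clk:0→1
  Δ2: v:1→0, z:0→1
  Δ3: p:1→0, y:0→1
  (3Δ to stable)
t=1 Δ0: v=0 clk=1 p=0 y=1 z=1 x=0 u=1 q=1
  Δ1: clk:1→0, u:1→0
  Δ2: x:0→1
  (2Δ to stable)
t=2 Δ0: v=0 clk=0 p=0 y=1 z=1 x=1 u=0 q=1
  Δ1: clk:0→1
  Δ2: v:0→1, z:1→0
  (2Δ to stable)
t=3 Δ0: v=1 clk=1 p=0 y=1 z=0 x=1 u=0 q=1
  Δ1: clk:1→0, u:0→1
  Δ2: p:0→1, x:1→0
  Δ3: y:1→0
  (3Δ to stable)
t=4 Δ0: v=1 clk=0 p=1 y=0 z=0 x=0 u=1 q=1
  Δ1: clk:0→1
  Δ2: v:1→0, z:0→1
  Δ3: p:1→0, y:0→1
  (3Δ to stable)
t=5 Δ0: v=0 clk=1 p=0 y=1 z=1 x=0 u=1 q=1
  Δ1: clk:1→0, u:1→0
  Δ2: x:0→1
  (2Δ to stable)
t=6 Δ0: v=0 clk=0 p=0 y=1 z=1 x=1 u=0 q=1
  Δ1: clk:0→1
  Δ2: v:0→1, z:1→0
  (2Δ to stable)
t=7 Δ0: v=1 clk=1 p=0 y=1 z=0 x=1 u=0 q=1
  Δ1: clk:1→0, u:0→1
  Δ2: p:0→1, x:1→0
  Δ3: y:1→0
  (3Δ to stable)
t=8 Δ0: v=1 clk=0 p=1 y=0 z=0 x=0 u=1 q=1
  Δ1: clk:0→1
  Δ2: v:1→0, z:0→1
  Δ3: p:1→0, y:0→1
  (3Δ to stable)
t=9 Δ0: v=0 clk=1 p=0 y=1 z=1 x=0 u=1 q=1
  Δ1: clk:1→0, u:1→0
  Δ2: x:0→1
  (2Δ to stable)
t=10 Δ0: v=0 clk=0 p=0 y=1 z=1 x=1 u=0 q=1
  Δ1: clk:0→1
  Δ2: v:0→1, z:1→0
  (2Δ to stable)
t=11 Δ0: v=1 clk=1 p=0 y=1 z=0 x=1 u=0 q=1
  Δ1: clk:1→0, u:0→1
  Δ2: p:0→1, x:1→0
  Δ3: y:1→0
  (3Δ to stable)
t=12 Δ0: v=1 clk=0 p=1 y=0 z=0 x=0 u=1 q=1
  Δ1: clk:0→1
  Δ2: v:1→0, z:0→1
  Δ3: p:1→0, y:0→1
  (3Δ to stable)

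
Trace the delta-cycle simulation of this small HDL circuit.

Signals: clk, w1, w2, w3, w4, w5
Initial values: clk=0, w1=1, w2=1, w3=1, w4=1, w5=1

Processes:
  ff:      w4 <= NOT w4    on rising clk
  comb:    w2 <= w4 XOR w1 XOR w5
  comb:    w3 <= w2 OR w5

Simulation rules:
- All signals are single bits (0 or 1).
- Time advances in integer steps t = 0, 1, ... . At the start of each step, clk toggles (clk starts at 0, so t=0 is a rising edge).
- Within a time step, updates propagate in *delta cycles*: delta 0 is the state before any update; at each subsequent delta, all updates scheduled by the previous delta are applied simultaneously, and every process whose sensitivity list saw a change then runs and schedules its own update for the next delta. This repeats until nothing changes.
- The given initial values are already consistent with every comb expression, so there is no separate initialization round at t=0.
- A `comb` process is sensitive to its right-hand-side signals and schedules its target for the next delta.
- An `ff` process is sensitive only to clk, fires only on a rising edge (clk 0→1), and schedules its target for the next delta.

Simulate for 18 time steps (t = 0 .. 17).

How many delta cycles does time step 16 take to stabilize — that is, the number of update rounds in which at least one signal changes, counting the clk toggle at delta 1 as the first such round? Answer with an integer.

t=0 Δ0: clk=0 w1=1 w3=1 w5=1 w4=1 w2=1
  Δ1: clk:0→1
  Δ2: w4:1→0
  Δ3: w2:1→0
  (3Δ to stable)
t=1 Δ0: clk=1 w1=1 w3=1 w5=1 w4=0 w2=0
  Δ1: clk:1→0
  (1Δ to stable)
t=2 Δ0: clk=0 w1=1 w3=1 w5=1 w4=0 w2=0
  Δ1: clk:0→1
  Δ2: w4:0→1
  Δ3: w2:0→1
  (3Δ to stable)
t=3 Δ0: clk=1 w1=1 w3=1 w5=1 w4=1 w2=1
  Δ1: clk:1→0
  (1Δ to stable)
t=4 Δ0: clk=0 w1=1 w3=1 w5=1 w4=1 w2=1
  Δ1: clk:0→1
  Δ2: w4:1→0
  Δ3: w2:1→0
  (3Δ to stable)
t=5 Δ0: clk=1 w1=1 w3=1 w5=1 w4=0 w2=0
  Δ1: clk:1→0
  (1Δ to stable)
t=6 Δ0: clk=0 w1=1 w3=1 w5=1 w4=0 w2=0
  Δ1: clk:0→1
  Δ2: w4:0→1
  Δ3: w2:0→1
  (3Δ to stable)
t=7 Δ0: clk=1 w1=1 w3=1 w5=1 w4=1 w2=1
  Δ1: clk:1→0
  (1Δ to stable)
t=8 Δ0: clk=0 w1=1 w3=1 w5=1 w4=1 w2=1
  Δ1: clk:0→1
  Δ2: w4:1→0
  Δ3: w2:1→0
  (3Δ to stable)
t=9 Δ0: clk=1 w1=1 w3=1 w5=1 w4=0 w2=0
  Δ1: clk:1→0
  (1Δ to stable)
t=10 Δ0: clk=0 w1=1 w3=1 w5=1 w4=0 w2=0
  Δ1: clk:0→1
  Δ2: w4:0→1
  Δ3: w2:0→1
  (3Δ to stable)
t=11 Δ0: clk=1 w1=1 w3=1 w5=1 w4=1 w2=1
  Δ1: clk:1→0
  (1Δ to stable)
t=12 Δ0: clk=0 w1=1 w3=1 w5=1 w4=1 w2=1
  Δ1: clk:0→1
  Δ2: w4:1→0
  Δ3: w2:1→0
  (3Δ to stable)
t=13 Δ0: clk=1 w1=1 w3=1 w5=1 w4=0 w2=0
  Δ1: clk:1→0
  (1Δ to stable)
t=14 Δ0: clk=0 w1=1 w3=1 w5=1 w4=0 w2=0
  Δ1: clk:0→1
  Δ2: w4:0→1
  Δ3: w2:0→1
  (3Δ to stable)
t=15 Δ0: clk=1 w1=1 w3=1 w5=1 w4=1 w2=1
  Δ1: clk:1→0
  (1Δ to stable)
t=16 Δ0: clk=0 w1=1 w3=1 w5=1 w4=1 w2=1
  Δ1: clk:0→1
  Δ2: w4:1→0
  Δ3: w2:1→0
  (3Δ to stable)
t=17 Δ0: clk=1 w1=1 w3=1 w5=1 w4=0 w2=0
  Δ1: clk:1→0
  (1Δ to stable)

3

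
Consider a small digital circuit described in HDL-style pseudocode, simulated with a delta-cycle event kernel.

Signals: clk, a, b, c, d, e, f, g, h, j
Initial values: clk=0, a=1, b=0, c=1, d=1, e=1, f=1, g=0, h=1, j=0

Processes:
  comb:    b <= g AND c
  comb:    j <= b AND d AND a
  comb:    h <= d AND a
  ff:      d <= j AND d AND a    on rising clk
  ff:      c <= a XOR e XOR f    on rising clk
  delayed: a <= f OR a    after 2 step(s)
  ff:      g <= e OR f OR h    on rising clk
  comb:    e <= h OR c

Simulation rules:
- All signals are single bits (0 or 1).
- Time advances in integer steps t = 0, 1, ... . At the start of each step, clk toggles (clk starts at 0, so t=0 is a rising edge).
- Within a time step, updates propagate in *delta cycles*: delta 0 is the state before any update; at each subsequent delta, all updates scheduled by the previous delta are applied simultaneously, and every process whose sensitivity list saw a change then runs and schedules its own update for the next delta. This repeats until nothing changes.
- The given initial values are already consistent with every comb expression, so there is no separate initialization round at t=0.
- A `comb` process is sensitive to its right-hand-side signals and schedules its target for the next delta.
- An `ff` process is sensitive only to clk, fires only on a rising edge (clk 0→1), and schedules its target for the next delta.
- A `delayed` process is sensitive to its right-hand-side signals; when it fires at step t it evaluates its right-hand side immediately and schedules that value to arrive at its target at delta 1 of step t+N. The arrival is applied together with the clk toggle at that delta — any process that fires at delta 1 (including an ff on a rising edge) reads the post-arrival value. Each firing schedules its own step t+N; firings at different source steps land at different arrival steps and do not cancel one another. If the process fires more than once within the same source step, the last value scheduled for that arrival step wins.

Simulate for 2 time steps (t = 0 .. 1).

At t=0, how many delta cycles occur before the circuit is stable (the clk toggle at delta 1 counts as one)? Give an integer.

3

t0.Δ0 e=1 h=1 c=1 j=0 clk=0 g=0 a=1 f=1 d=1 b=0
t0.Δ1 e=1 h=1 c=1 j=0 clk=1 g=0 a=1 f=1 d=1 b=0
t0.Δ2 e=1 h=1 c=1 j=0 clk=1 g=1 a=1 f=1 d=0 b=0
t0.Δ3 e=1 h=0 c=1 j=0 clk=1 g=1 a=1 f=1 d=0 b=1
t1.Δ0 e=1 h=0 c=1 j=0 clk=1 g=1 a=1 f=1 d=0 b=1
t1.Δ1 e=1 h=0 c=1 j=0 clk=0 g=1 a=1 f=1 d=0 b=1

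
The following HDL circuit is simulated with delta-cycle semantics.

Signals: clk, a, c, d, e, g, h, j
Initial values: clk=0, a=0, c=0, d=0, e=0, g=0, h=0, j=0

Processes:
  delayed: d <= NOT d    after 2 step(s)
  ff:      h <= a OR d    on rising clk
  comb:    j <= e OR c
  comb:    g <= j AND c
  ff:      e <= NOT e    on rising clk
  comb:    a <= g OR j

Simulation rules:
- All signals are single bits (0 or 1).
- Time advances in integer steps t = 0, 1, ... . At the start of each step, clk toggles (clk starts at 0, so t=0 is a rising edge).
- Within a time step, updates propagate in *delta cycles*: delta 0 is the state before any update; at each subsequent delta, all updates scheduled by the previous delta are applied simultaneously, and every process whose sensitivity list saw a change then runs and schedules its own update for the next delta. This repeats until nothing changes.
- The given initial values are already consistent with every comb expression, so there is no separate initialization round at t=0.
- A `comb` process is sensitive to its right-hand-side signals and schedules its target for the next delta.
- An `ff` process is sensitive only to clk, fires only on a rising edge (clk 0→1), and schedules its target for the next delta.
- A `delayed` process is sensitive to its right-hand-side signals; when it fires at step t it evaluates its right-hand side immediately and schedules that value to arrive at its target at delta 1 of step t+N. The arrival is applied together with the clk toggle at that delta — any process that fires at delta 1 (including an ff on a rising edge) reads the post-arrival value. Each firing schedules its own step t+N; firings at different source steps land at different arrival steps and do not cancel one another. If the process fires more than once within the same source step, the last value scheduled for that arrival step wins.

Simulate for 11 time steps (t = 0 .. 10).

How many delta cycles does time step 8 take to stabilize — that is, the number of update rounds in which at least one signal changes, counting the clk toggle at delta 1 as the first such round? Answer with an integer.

4

t=0 Δ0: h=0 clk=0 c=0 a=0 j=0 e=0 d=0 g=0
  Δ1: clk:0→1
  Δ2: e:0→1
  Δ3: j:0→1
  Δ4: a:0→1
  (4Δ to stable)
t=1 Δ0: h=0 clk=1 c=0 a=1 j=1 e=1 d=0 g=0
  Δ1: clk:1→0
  (1Δ to stable)
t=2 Δ0: h=0 clk=0 c=0 a=1 j=1 e=1 d=0 g=0
  Δ1: clk:0→1
  Δ2: h:0→1, e:1→0
  Δ3: j:1→0
  Δ4: a:1→0
  (4Δ to stable)
t=3 Δ0: h=1 clk=1 c=0 a=0 j=0 e=0 d=0 g=0
  Δ1: clk:1→0
  (1Δ to stable)
t=4 Δ0: h=1 clk=0 c=0 a=0 j=0 e=0 d=0 g=0
  Δ1: clk:0→1
  Δ2: h:1→0, e:0→1
  Δ3: j:0→1
  Δ4: a:0→1
  (4Δ to stable)
t=5 Δ0: h=0 clk=1 c=0 a=1 j=1 e=1 d=0 g=0
  Δ1: clk:1→0
  (1Δ to stable)
t=6 Δ0: h=0 clk=0 c=0 a=1 j=1 e=1 d=0 g=0
  Δ1: clk:0→1
  Δ2: h:0→1, e:1→0
  Δ3: j:1→0
  Δ4: a:1→0
  (4Δ to stable)
t=7 Δ0: h=1 clk=1 c=0 a=0 j=0 e=0 d=0 g=0
  Δ1: clk:1→0
  (1Δ to stable)
t=8 Δ0: h=1 clk=0 c=0 a=0 j=0 e=0 d=0 g=0
  Δ1: clk:0→1
  Δ2: h:1→0, e:0→1
  Δ3: j:0→1
  Δ4: a:0→1
  (4Δ to stable)
t=9 Δ0: h=0 clk=1 c=0 a=1 j=1 e=1 d=0 g=0
  Δ1: clk:1→0
  (1Δ to stable)
t=10 Δ0: h=0 clk=0 c=0 a=1 j=1 e=1 d=0 g=0
  Δ1: clk:0→1
  Δ2: h:0→1, e:1→0
  Δ3: j:1→0
  Δ4: a:1→0
  (4Δ to stable)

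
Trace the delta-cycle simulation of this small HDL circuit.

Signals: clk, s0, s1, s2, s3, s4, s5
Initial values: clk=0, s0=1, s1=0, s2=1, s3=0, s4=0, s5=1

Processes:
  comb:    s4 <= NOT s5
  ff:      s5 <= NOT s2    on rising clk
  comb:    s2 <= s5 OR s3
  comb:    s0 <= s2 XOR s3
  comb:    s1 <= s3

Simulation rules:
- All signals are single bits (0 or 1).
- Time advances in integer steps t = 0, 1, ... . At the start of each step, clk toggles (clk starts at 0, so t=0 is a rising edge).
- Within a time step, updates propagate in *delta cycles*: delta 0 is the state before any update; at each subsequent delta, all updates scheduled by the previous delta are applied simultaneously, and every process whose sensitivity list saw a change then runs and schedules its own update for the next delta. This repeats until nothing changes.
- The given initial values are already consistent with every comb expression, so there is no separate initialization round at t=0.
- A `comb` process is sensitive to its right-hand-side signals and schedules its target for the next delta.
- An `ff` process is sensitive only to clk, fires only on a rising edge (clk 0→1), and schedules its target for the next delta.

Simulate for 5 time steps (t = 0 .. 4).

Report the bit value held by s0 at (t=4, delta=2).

1

[bits: clk,s1,s3,s0,s5,s2,s4]
t=0: Δ0=0001110 Δ1=1001110 Δ2=1001010 Δ3=1001001 Δ4=1000001 | 4Δ
t=1: Δ0=1000001 Δ1=0000001 | 1Δ
t=2: Δ0=0000001 Δ1=1000001 Δ2=1000101 Δ3=1000110 Δ4=1001110 | 4Δ
t=3: Δ0=1001110 Δ1=0001110 | 1Δ
t=4: Δ0=0001110 Δ1=1001110 Δ2=1001010 Δ3=1001001 Δ4=1000001 | 4Δ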